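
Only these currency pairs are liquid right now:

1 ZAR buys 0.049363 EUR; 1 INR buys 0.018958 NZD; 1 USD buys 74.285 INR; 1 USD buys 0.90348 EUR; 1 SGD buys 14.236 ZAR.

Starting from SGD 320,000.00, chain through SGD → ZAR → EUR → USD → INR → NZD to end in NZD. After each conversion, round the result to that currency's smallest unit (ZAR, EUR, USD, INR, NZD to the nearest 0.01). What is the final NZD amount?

SGD 320,000.00 × 14.236 = ZAR 4,555,520.00
ZAR 4,555,520.00 × 0.049363 = EUR 224,874.13
EUR 224,874.13 ÷ 0.90348 = USD 248,897.74
USD 248,897.74 × 74.285 = INR 18,489,368.62
INR 18,489,368.62 × 0.018958 = NZD 350,521.45

NZD 350,521.45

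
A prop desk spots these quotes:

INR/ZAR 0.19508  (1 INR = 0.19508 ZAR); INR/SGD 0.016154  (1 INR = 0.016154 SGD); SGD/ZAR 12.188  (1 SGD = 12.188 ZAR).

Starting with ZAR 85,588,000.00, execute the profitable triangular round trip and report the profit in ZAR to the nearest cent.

Profit: ZAR 791,891.69

Profitable loop is ZAR → INR → SGD → ZAR:
ZAR 85,588,000.00 ÷ 0.19508 = INR 438,732,827.56
INR 438,732,827.56 × 0.016154 = SGD 7,087,290.10
SGD 7,087,290.10 × 12.188 = ZAR 86,379,891.69
Profit = ZAR 86,379,891.69 − ZAR 85,588,000.00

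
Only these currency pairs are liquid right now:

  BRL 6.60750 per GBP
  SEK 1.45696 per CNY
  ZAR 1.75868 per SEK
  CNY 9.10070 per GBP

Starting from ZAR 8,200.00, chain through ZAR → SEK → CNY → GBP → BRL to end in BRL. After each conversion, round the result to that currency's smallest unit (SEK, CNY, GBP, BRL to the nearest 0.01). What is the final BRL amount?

BRL 2,323.53

ZAR 8,200.00 ÷ 1.75868 = SEK 4,662.59
SEK 4,662.59 ÷ 1.45696 = CNY 3,200.22
CNY 3,200.22 ÷ 9.10070 = GBP 351.65
GBP 351.65 × 6.60750 = BRL 2,323.53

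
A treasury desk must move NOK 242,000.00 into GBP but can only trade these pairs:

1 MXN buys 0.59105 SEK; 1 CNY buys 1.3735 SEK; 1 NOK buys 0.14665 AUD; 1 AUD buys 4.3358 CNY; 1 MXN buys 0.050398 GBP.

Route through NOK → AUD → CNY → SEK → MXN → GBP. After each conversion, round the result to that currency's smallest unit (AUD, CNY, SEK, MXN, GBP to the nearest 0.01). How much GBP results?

GBP 18,021.23

NOK 242,000.00 × 0.14665 = AUD 35,489.30
AUD 35,489.30 × 4.3358 = CNY 153,874.51
CNY 153,874.51 × 1.3735 = SEK 211,346.64
SEK 211,346.64 ÷ 0.59105 = MXN 357,578.28
MXN 357,578.28 × 0.050398 = GBP 18,021.23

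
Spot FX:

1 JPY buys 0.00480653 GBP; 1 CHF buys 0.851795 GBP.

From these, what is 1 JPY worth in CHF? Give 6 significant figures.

1 JPY × 0.00480653 = 0.00480653 GBP
0.00480653 GBP ÷ 0.851795 = 0.00564282 CHF

JPY/CHF = 0.00564282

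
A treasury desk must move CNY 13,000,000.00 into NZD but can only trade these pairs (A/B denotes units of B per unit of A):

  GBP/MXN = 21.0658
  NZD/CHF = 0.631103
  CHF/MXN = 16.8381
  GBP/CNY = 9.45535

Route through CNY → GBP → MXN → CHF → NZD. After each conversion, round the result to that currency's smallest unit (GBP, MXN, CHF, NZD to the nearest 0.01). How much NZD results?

CNY 13,000,000.00 ÷ 9.45535 = GBP 1,374,883.00
GBP 1,374,883.00 × 21.0658 = MXN 28,963,010.30
MXN 28,963,010.30 ÷ 16.8381 = CHF 1,720,087.79
CHF 1,720,087.79 ÷ 0.631103 = NZD 2,725,526.25

NZD 2,725,526.25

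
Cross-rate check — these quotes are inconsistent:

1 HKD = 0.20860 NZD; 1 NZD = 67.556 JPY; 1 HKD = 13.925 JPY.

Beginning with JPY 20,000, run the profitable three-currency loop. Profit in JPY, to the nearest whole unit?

Profit: JPY 240

Profitable loop is JPY → HKD → NZD → JPY:
JPY 20,000 ÷ 13.925 = HKD 1,436.27
HKD 1,436.27 × 0.20860 = NZD 299.61
NZD 299.61 × 67.556 = JPY 20,240
Profit = JPY 20,240 − JPY 20,000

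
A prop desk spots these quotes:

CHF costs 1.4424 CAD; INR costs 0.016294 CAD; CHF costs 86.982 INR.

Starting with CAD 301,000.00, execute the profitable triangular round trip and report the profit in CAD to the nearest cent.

Profit: CAD 5,333.93

Profitable loop is CAD → INR → CHF → CAD:
CAD 301,000.00 ÷ 0.016294 = INR 18,473,057.57
INR 18,473,057.57 ÷ 86.982 = CHF 212,377.94
CHF 212,377.94 × 1.4424 = CAD 306,333.93
Profit = CAD 306,333.93 − CAD 301,000.00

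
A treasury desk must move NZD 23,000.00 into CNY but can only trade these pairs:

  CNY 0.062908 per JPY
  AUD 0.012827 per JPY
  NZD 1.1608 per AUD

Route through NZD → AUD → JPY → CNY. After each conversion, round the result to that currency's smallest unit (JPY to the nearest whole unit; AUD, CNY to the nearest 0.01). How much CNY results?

NZD 23,000.00 ÷ 1.1608 = AUD 19,813.92
AUD 19,813.92 ÷ 0.012827 = JPY 1,544,704
JPY 1,544,704 × 0.062908 = CNY 97,174.24

CNY 97,174.24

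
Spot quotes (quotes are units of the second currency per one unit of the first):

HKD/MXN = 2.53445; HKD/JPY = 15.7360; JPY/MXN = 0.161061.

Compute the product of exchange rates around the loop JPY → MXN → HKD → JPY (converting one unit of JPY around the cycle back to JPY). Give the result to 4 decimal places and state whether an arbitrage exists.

Around JPY → MXN → HKD → JPY: 1 × 0.161061 ÷ 2.53445 × 15.7360 = 1.000002
Product ≈ 1 (deviation 0.000%, within rounding noise).

1.0000 (no arbitrage)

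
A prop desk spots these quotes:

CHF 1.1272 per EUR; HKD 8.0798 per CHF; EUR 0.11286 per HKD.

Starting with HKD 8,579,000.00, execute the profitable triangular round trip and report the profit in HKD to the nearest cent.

Profitable loop is HKD → EUR → CHF → HKD:
HKD 8,579,000.00 × 0.11286 = EUR 968,225.94
EUR 968,225.94 × 1.1272 = CHF 1,091,384.28
CHF 1,091,384.28 × 8.0798 = HKD 8,818,166.70
Profit = HKD 8,818,166.70 − HKD 8,579,000.00

Profit: HKD 239,166.70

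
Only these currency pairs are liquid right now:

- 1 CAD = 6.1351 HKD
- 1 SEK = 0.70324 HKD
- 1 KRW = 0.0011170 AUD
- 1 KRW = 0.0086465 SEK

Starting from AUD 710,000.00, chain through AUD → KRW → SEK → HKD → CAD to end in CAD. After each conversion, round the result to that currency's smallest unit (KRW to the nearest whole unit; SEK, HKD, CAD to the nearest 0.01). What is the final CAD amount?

CAD 629,980.98

AUD 710,000.00 ÷ 0.0011170 = KRW 635,631,155
KRW 635,631,155 × 0.0086465 = SEK 5,495,984.78
SEK 5,495,984.78 × 0.70324 = HKD 3,864,996.34
HKD 3,864,996.34 ÷ 6.1351 = CAD 629,980.98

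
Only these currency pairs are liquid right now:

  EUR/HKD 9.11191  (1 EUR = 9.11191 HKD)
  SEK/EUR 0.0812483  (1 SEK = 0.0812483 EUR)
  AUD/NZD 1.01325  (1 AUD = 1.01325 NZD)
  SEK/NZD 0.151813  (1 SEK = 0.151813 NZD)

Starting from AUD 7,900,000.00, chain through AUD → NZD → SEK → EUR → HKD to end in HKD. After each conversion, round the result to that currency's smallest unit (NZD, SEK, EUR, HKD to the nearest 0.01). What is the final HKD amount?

AUD 7,900,000.00 × 1.01325 = NZD 8,004,675.00
NZD 8,004,675.00 ÷ 0.151813 = SEK 52,727,203.86
SEK 52,727,203.86 × 0.0812483 = EUR 4,283,995.68
EUR 4,283,995.68 × 9.11191 = HKD 39,035,383.08

HKD 39,035,383.08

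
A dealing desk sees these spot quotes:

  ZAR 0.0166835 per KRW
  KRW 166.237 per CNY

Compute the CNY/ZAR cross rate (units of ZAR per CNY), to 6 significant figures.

1 CNY × 166.237 = 166.237 KRW
166.237 KRW × 0.0166835 = 2.77341 ZAR

CNY/ZAR = 2.77341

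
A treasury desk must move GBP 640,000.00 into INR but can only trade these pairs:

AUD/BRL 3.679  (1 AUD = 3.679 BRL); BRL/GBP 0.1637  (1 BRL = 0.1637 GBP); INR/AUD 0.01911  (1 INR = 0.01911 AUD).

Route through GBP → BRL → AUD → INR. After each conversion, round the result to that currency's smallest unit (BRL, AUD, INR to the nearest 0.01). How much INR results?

GBP 640,000.00 ÷ 0.1637 = BRL 3,909,590.71
BRL 3,909,590.71 ÷ 3.679 = AUD 1,062,677.55
AUD 1,062,677.55 ÷ 0.01911 = INR 55,608,453.69

INR 55,608,453.69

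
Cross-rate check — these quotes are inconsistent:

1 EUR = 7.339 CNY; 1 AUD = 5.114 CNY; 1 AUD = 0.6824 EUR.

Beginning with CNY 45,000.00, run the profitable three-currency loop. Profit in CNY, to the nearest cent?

Profitable loop is CNY → EUR → AUD → CNY:
CNY 45,000.00 ÷ 7.339 = EUR 6,131.63
EUR 6,131.63 ÷ 0.6824 = AUD 8,985.38
AUD 8,985.38 × 5.114 = CNY 45,951.25
Profit = CNY 45,951.25 − CNY 45,000.00

Profit: CNY 951.25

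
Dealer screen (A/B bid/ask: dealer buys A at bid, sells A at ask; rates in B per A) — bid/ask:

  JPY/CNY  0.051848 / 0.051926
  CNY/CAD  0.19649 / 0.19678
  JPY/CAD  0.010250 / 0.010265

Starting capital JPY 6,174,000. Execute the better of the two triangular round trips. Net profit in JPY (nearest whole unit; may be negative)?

Net profit: JPY 19,336

Best loop JPY → CAD → CNY → JPY:
JPY 6,174,000 × 0.010250 (sell JPY at bid) = CAD 63,283.50
CAD 63,283.50 ÷ 0.19678 (buy CNY at ask) = CNY 321,595.18
CNY 321,595.18 ÷ 0.051926 (buy JPY at ask) = JPY 6,193,336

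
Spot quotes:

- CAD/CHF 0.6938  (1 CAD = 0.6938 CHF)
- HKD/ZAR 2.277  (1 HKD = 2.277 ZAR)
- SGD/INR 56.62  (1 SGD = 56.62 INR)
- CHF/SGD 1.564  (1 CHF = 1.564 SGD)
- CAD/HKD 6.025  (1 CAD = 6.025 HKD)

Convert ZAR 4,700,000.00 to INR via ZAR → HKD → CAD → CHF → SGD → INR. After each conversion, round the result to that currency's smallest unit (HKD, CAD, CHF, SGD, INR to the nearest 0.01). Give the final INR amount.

INR 21,048,380.25

ZAR 4,700,000.00 ÷ 2.277 = HKD 2,064,119.46
HKD 2,064,119.46 ÷ 6.025 = CAD 342,592.44
CAD 342,592.44 × 0.6938 = CHF 237,690.63
CHF 237,690.63 × 1.564 = SGD 371,748.15
SGD 371,748.15 × 56.62 = INR 21,048,380.25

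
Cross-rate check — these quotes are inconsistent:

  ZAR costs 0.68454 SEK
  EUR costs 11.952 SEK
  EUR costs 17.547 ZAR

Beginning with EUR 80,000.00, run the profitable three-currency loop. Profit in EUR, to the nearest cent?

Profitable loop is EUR → ZAR → SEK → EUR:
EUR 80,000.00 × 17.547 = ZAR 1,403,760.00
ZAR 1,403,760.00 × 0.68454 = SEK 960,929.87
SEK 960,929.87 ÷ 11.952 = EUR 80,399.09
Profit = EUR 80,399.09 − EUR 80,000.00

Profit: EUR 399.09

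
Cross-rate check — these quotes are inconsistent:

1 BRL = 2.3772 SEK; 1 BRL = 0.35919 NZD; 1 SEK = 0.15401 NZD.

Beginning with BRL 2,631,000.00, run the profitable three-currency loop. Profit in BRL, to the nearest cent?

Profit: BRL 50,706.55

Profitable loop is BRL → SEK → NZD → BRL:
BRL 2,631,000.00 × 2.3772 = SEK 6,254,413.20
SEK 6,254,413.20 × 0.15401 = NZD 963,242.18
NZD 963,242.18 ÷ 0.35919 = BRL 2,681,706.55
Profit = BRL 2,681,706.55 − BRL 2,631,000.00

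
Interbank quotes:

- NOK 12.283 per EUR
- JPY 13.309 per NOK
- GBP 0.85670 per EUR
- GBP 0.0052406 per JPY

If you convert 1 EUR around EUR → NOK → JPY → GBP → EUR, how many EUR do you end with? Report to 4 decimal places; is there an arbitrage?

1.0000 (no arbitrage)

Around EUR → NOK → JPY → GBP → EUR: 1 × 12.283 × 13.309 × 0.0052406 ÷ 0.85670 = 1.000005
Product ≈ 1 (deviation 0.000%, within rounding noise).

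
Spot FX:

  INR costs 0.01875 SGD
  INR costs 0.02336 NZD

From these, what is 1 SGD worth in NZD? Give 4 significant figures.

SGD/NZD = 1.246

1 SGD ÷ 0.01875 = 53.3333 INR
53.3333 INR × 0.02336 = 1.24587 NZD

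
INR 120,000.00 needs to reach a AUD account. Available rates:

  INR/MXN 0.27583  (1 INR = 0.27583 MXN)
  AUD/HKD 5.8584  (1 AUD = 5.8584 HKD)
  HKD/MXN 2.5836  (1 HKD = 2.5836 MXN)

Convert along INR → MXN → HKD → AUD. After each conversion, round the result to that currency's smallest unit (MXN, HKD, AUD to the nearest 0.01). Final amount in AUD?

AUD 2,186.85

INR 120,000.00 × 0.27583 = MXN 33,099.60
MXN 33,099.60 ÷ 2.5836 = HKD 12,811.43
HKD 12,811.43 ÷ 5.8584 = AUD 2,186.85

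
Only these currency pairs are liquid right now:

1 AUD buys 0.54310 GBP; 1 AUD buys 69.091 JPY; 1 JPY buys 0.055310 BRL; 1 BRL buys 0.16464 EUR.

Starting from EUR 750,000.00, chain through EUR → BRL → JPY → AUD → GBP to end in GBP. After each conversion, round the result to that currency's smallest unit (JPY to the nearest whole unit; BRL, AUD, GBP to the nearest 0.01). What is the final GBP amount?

EUR 750,000.00 ÷ 0.16464 = BRL 4,555,393.59
BRL 4,555,393.59 ÷ 0.055310 = JPY 82,361,121
JPY 82,361,121 ÷ 69.091 = AUD 1,192,067.29
AUD 1,192,067.29 × 0.54310 = GBP 647,411.75

GBP 647,411.75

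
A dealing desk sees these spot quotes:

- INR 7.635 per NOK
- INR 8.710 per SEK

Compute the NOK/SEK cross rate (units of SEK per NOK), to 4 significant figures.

1 NOK × 7.635 = 7.635 INR
7.635 INR ÷ 8.710 = 0.876579 SEK

NOK/SEK = 0.8766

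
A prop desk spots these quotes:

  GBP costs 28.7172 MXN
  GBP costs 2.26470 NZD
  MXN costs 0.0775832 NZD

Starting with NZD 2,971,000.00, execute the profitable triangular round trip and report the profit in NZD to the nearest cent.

Profit: NZD 48,976.41

Profitable loop is NZD → MXN → GBP → NZD:
NZD 2,971,000.00 ÷ 0.0775832 = MXN 38,294,373.01
MXN 38,294,373.01 ÷ 28.7172 = GBP 1,333,499.54
GBP 1,333,499.54 × 2.26470 = NZD 3,019,976.41
Profit = NZD 3,019,976.41 − NZD 2,971,000.00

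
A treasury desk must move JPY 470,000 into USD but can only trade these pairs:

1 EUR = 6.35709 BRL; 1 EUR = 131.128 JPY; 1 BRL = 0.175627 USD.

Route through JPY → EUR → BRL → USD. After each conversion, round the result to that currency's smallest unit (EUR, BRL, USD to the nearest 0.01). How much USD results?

USD 4,001.76

JPY 470,000 ÷ 131.128 = EUR 3,584.28
EUR 3,584.28 × 6.35709 = BRL 22,785.59
BRL 22,785.59 × 0.175627 = USD 4,001.76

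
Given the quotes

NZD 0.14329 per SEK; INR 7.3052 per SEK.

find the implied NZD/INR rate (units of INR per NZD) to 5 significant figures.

1 NZD ÷ 0.14329 = 6.97885 SEK
6.97885 SEK × 7.3052 = 50.9819 INR

NZD/INR = 50.982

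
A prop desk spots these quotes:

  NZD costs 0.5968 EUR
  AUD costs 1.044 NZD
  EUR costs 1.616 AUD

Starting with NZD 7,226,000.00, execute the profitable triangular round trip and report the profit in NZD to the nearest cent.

Profit: NZD 49,596.86

Profitable loop is NZD → EUR → AUD → NZD:
NZD 7,226,000.00 × 0.5968 = EUR 4,312,476.80
EUR 4,312,476.80 × 1.616 = AUD 6,968,962.51
AUD 6,968,962.51 × 1.044 = NZD 7,275,596.86
Profit = NZD 7,275,596.86 − NZD 7,226,000.00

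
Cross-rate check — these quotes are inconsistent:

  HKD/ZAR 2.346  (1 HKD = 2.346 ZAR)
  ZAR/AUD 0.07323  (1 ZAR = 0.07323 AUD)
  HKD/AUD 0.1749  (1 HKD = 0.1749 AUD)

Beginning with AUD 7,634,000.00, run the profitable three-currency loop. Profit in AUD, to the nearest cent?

Profit: AUD 137,859.18

Profitable loop is AUD → ZAR → HKD → AUD:
AUD 7,634,000.00 ÷ 0.07323 = ZAR 104,246,893.35
ZAR 104,246,893.35 ÷ 2.346 = HKD 44,436,015.92
HKD 44,436,015.92 × 0.1749 = AUD 7,771,859.18
Profit = AUD 7,771,859.18 − AUD 7,634,000.00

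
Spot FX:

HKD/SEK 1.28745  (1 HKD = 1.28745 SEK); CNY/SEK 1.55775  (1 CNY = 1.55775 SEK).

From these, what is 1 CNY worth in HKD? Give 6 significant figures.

1 CNY × 1.55775 = 1.55775 SEK
1.55775 SEK ÷ 1.28745 = 1.20995 HKD

CNY/HKD = 1.20995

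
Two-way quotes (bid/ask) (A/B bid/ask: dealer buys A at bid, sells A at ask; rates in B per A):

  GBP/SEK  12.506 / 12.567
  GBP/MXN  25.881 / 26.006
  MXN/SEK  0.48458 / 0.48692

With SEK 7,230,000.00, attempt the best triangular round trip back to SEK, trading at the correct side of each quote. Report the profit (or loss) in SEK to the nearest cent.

Best loop SEK → GBP → MXN → SEK:
SEK 7,230,000.00 ÷ 12.567 (buy GBP at ask) = GBP 575,316.30
GBP 575,316.30 × 25.881 (sell GBP at bid) = MXN 14,889,761.28
MXN 14,889,761.28 × 0.48458 (sell MXN at bid) = SEK 7,215,280.52

Net result: SEK -14,719.48 (no profitable arbitrage after spreads)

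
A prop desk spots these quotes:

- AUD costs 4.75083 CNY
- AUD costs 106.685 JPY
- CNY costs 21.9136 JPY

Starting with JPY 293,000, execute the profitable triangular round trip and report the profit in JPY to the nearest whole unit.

Profit: JPY 7,253

Profitable loop is JPY → CNY → AUD → JPY:
JPY 293,000 ÷ 21.9136 = CNY 13,370.69
CNY 13,370.69 ÷ 4.75083 = AUD 2,814.39
AUD 2,814.39 × 106.685 = JPY 300,253
Profit = JPY 300,253 − JPY 293,000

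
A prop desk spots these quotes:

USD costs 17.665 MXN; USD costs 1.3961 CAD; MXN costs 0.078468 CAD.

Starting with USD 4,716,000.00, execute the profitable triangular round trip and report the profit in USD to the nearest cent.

Profitable loop is USD → CAD → MXN → USD:
USD 4,716,000.00 × 1.3961 = CAD 6,584,007.60
CAD 6,584,007.60 ÷ 0.078468 = MXN 83,906,912.37
MXN 83,906,912.37 ÷ 17.665 = USD 4,749,895.97
Profit = USD 4,749,895.97 − USD 4,716,000.00

Profit: USD 33,895.97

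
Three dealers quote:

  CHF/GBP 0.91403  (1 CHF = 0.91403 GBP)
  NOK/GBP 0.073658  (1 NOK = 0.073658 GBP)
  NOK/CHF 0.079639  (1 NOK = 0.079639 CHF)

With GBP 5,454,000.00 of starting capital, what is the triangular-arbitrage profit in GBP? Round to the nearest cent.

Profit: GBP 64,852.76

Profitable loop is GBP → CHF → NOK → GBP:
GBP 5,454,000.00 ÷ 0.91403 = CHF 5,966,981.39
CHF 5,966,981.39 ÷ 0.079639 = NOK 74,925,368.10
NOK 74,925,368.10 × 0.073658 = GBP 5,518,852.76
Profit = GBP 5,518,852.76 − GBP 5,454,000.00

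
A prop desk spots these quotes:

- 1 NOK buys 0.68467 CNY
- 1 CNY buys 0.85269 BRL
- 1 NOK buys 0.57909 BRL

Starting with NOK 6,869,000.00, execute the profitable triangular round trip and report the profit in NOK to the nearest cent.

Profitable loop is NOK → CNY → BRL → NOK:
NOK 6,869,000.00 × 0.68467 = CNY 4,702,998.23
CNY 4,702,998.23 × 0.85269 = BRL 4,010,199.56
BRL 4,010,199.56 ÷ 0.57909 = NOK 6,925,002.26
Profit = NOK 6,925,002.26 − NOK 6,869,000.00

Profit: NOK 56,002.26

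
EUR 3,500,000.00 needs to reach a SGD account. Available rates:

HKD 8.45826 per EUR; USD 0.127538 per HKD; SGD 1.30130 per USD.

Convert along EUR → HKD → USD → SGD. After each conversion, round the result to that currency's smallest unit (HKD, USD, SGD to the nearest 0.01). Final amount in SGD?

SGD 4,913,218.82

EUR 3,500,000.00 × 8.45826 = HKD 29,603,910.00
HKD 29,603,910.00 × 0.127538 = USD 3,775,623.47
USD 3,775,623.47 × 1.30130 = SGD 4,913,218.82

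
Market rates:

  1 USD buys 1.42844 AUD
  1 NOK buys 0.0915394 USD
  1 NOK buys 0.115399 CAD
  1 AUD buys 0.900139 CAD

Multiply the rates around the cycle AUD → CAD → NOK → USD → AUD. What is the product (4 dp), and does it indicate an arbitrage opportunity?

1.0199 (arbitrage exists)

Around AUD → CAD → NOK → USD → AUD: 1 × 0.900139 ÷ 0.115399 × 0.0915394 × 1.42844 = 1.019947
Product > 1; profitable direction is AUD → CAD → NOK → USD → AUD.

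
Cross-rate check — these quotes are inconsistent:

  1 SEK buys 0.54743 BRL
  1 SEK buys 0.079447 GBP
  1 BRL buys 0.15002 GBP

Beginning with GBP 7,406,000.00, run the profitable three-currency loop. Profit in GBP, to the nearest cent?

Profitable loop is GBP → SEK → BRL → GBP:
GBP 7,406,000.00 ÷ 0.079447 = SEK 93,219,378.96
SEK 93,219,378.96 × 0.54743 = BRL 51,031,084.62
BRL 51,031,084.62 × 0.15002 = GBP 7,655,683.32
Profit = GBP 7,655,683.32 − GBP 7,406,000.00

Profit: GBP 249,683.32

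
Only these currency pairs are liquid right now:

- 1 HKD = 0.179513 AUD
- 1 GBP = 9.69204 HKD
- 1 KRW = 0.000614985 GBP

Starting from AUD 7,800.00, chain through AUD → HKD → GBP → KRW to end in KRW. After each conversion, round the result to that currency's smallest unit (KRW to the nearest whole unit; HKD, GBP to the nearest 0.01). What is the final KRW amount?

AUD 7,800.00 ÷ 0.179513 = HKD 43,450.89
HKD 43,450.89 ÷ 9.69204 = GBP 4,483.15
GBP 4,483.15 ÷ 0.000614985 = KRW 7,289,853

KRW 7,289,853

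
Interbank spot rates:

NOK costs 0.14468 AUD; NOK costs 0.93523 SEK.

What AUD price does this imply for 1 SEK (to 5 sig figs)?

SEK/AUD = 0.15470

1 SEK ÷ 0.93523 = 1.06926 NOK
1.06926 NOK × 0.14468 = 0.1547 AUD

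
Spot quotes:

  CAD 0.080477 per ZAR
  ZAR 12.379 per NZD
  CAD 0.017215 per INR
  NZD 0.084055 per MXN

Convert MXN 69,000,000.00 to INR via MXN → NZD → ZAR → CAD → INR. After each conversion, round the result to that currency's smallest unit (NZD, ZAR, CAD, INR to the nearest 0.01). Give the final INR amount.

INR 335,631,688.06

MXN 69,000,000.00 × 0.084055 = NZD 5,799,795.00
NZD 5,799,795.00 × 12.379 = ZAR 71,795,662.30
ZAR 71,795,662.30 × 0.080477 = CAD 5,777,899.51
CAD 5,777,899.51 ÷ 0.017215 = INR 335,631,688.06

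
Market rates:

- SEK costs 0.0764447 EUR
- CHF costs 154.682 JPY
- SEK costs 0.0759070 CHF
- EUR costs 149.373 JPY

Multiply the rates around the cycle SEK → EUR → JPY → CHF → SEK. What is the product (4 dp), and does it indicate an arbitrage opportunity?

0.9725 (arbitrage exists)

Around SEK → EUR → JPY → CHF → SEK: 1 × 0.0764447 × 149.373 ÷ 154.682 ÷ 0.0759070 = 0.972519
Product < 1; profitable direction is SEK → CHF → JPY → EUR → SEK.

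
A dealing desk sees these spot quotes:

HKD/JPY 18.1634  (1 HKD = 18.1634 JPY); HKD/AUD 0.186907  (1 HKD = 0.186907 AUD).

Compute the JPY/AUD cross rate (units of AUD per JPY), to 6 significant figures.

1 JPY ÷ 18.1634 = 0.0550558 HKD
0.0550558 HKD × 0.186907 = 0.0102903 AUD

JPY/AUD = 0.0102903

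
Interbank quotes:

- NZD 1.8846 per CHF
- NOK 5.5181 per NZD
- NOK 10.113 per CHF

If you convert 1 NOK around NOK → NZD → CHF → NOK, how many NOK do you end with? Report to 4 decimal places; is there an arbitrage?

Around NOK → NZD → CHF → NOK: 1 ÷ 5.5181 ÷ 1.8846 × 10.113 = 0.972459
Product < 1; profitable direction is NOK → CHF → NZD → NOK.

0.9725 (arbitrage exists)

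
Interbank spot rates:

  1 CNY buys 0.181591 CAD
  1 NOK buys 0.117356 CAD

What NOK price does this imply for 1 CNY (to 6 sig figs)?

CNY/NOK = 1.54735

1 CNY × 0.181591 = 0.181591 CAD
0.181591 CAD ÷ 0.117356 = 1.54735 NOK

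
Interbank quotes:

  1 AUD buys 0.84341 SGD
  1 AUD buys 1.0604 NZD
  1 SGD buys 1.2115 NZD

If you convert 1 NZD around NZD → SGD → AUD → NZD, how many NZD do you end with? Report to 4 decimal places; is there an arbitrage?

Around NZD → SGD → AUD → NZD: 1 ÷ 1.2115 ÷ 0.84341 × 1.0604 = 1.037785
Product > 1; profitable direction is NZD → SGD → AUD → NZD.

1.0378 (arbitrage exists)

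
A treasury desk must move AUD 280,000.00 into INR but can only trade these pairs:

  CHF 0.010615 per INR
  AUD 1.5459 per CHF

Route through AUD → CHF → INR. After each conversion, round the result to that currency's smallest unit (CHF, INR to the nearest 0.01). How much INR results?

INR 17,063,048.52

AUD 280,000.00 ÷ 1.5459 = CHF 181,124.26
CHF 181,124.26 ÷ 0.010615 = INR 17,063,048.52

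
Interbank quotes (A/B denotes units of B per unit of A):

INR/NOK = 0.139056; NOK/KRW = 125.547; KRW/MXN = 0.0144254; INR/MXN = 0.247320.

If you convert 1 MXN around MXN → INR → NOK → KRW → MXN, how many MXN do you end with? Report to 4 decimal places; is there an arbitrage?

1.0183 (arbitrage exists)

Around MXN → INR → NOK → KRW → MXN: 1 ÷ 0.247320 × 0.139056 × 125.547 × 0.0144254 = 1.018274
Product > 1; profitable direction is MXN → INR → NOK → KRW → MXN.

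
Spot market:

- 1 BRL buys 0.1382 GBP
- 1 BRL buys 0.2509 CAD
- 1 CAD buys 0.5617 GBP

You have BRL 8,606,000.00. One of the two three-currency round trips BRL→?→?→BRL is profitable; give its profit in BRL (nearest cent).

Profit: BRL 170,035.75

Profitable loop is BRL → CAD → GBP → BRL:
BRL 8,606,000.00 × 0.2509 = CAD 2,159,245.40
CAD 2,159,245.40 × 0.5617 = GBP 1,212,848.14
GBP 1,212,848.14 ÷ 0.1382 = BRL 8,776,035.75
Profit = BRL 8,776,035.75 − BRL 8,606,000.00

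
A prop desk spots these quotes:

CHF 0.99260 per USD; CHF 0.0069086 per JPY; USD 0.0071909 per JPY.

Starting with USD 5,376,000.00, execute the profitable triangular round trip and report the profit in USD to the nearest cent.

Profit: USD 178,266.73

Profitable loop is USD → CHF → JPY → USD:
USD 5,376,000.00 × 0.99260 = CHF 5,336,217.60
CHF 5,336,217.60 ÷ 0.0069086 = JPY 772,402,165
JPY 772,402,165 × 0.0071909 = USD 5,554,266.73
Profit = USD 5,554,266.73 − USD 5,376,000.00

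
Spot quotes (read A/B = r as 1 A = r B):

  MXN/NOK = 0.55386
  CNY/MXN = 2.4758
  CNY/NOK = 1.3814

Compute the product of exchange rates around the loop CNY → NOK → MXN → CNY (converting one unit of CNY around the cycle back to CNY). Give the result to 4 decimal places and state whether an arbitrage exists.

1.0074 (arbitrage exists)

Around CNY → NOK → MXN → CNY: 1 × 1.3814 ÷ 0.55386 ÷ 2.4758 = 1.007405
Product > 1; profitable direction is CNY → NOK → MXN → CNY.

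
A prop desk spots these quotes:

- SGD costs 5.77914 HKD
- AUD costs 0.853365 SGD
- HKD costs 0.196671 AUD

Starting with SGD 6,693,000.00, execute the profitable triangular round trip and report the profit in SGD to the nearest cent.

Profit: SGD 207,530.14

Profitable loop is SGD → AUD → HKD → SGD:
SGD 6,693,000.00 ÷ 0.853365 = AUD 7,843,068.32
AUD 7,843,068.32 ÷ 0.196671 = HKD 39,879,129.73
HKD 39,879,129.73 ÷ 5.77914 = SGD 6,900,530.14
Profit = SGD 6,900,530.14 − SGD 6,693,000.00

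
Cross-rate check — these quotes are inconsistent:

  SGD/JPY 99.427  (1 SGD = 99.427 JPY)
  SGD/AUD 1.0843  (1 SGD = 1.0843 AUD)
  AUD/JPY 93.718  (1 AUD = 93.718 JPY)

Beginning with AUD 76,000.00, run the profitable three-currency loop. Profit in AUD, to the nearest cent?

Profitable loop is AUD → JPY → SGD → AUD:
AUD 76,000.00 × 93.718 = JPY 7,122,568
JPY 7,122,568 ÷ 99.427 = SGD 71,636.16
SGD 71,636.16 × 1.0843 = AUD 77,675.08
Profit = AUD 77,675.08 − AUD 76,000.00

Profit: AUD 1,675.08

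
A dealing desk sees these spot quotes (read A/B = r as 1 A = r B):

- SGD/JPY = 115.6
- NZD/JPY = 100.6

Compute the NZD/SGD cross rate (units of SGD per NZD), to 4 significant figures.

1 NZD × 100.6 = 100.6 JPY
100.6 JPY ÷ 115.6 = 0.870242 SGD

NZD/SGD = 0.8702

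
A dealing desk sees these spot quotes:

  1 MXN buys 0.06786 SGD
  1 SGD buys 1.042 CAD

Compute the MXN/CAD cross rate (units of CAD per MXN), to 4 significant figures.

1 MXN × 0.06786 = 0.06786 SGD
0.06786 SGD × 1.042 = 0.0707101 CAD

MXN/CAD = 0.07071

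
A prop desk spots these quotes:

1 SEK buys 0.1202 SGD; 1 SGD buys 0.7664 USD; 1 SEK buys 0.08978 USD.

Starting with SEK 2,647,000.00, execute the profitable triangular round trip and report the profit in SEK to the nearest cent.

Profitable loop is SEK → SGD → USD → SEK:
SEK 2,647,000.00 × 0.1202 = SGD 318,169.40
SGD 318,169.40 × 0.7664 = USD 243,845.03
USD 243,845.03 ÷ 0.08978 = SEK 2,716,028.38
Profit = SEK 2,716,028.38 − SEK 2,647,000.00

Profit: SEK 69,028.38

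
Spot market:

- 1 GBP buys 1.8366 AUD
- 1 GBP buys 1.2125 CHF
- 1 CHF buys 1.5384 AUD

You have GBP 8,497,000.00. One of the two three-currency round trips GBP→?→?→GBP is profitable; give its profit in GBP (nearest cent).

Profitable loop is GBP → CHF → AUD → GBP:
GBP 8,497,000.00 × 1.2125 = CHF 10,302,612.50
CHF 10,302,612.50 × 1.5384 = AUD 15,849,539.07
AUD 15,849,539.07 ÷ 1.8366 = GBP 8,629,826.35
Profit = GBP 8,629,826.35 − GBP 8,497,000.00

Profit: GBP 132,826.35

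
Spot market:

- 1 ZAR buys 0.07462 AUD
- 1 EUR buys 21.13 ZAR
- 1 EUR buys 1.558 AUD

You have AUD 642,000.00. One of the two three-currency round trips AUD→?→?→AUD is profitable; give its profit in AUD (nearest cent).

Profit: AUD 7,714.14

Profitable loop is AUD → EUR → ZAR → AUD:
AUD 642,000.00 ÷ 1.558 = EUR 412,066.75
EUR 412,066.75 × 21.13 = ZAR 8,706,970.47
ZAR 8,706,970.47 × 0.07462 = AUD 649,714.14
Profit = AUD 649,714.14 − AUD 642,000.00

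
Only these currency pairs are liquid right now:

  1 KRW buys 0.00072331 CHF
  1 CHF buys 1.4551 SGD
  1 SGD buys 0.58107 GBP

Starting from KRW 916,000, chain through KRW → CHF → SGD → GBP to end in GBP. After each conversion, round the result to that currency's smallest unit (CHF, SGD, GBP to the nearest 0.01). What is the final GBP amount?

GBP 560.20

KRW 916,000 × 0.00072331 = CHF 662.55
CHF 662.55 × 1.4551 = SGD 964.08
SGD 964.08 × 0.58107 = GBP 560.20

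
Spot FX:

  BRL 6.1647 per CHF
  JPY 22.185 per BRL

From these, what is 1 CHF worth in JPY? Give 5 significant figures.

1 CHF × 6.1647 = 6.1647 BRL
6.1647 BRL × 22.185 = 136.764 JPY

CHF/JPY = 136.76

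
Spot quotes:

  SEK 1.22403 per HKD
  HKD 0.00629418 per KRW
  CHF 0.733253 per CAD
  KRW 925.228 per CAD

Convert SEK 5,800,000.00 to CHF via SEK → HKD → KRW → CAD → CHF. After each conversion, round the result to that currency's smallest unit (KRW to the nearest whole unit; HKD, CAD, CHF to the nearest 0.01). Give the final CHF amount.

SEK 5,800,000.00 ÷ 1.22403 = HKD 4,738,445.95
HKD 4,738,445.95 ÷ 0.00629418 = KRW 752,829,749
KRW 752,829,749 ÷ 925.228 = CAD 813,669.44
CAD 813,669.44 × 0.733253 = CHF 596,625.56

CHF 596,625.56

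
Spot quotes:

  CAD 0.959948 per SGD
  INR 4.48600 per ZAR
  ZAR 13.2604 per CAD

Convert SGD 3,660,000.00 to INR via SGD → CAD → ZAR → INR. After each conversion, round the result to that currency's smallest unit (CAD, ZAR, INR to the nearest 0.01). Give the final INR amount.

INR 208,999,230.69

SGD 3,660,000.00 × 0.959948 = CAD 3,513,409.68
CAD 3,513,409.68 × 13.2604 = ZAR 46,589,217.72
ZAR 46,589,217.72 × 4.48600 = INR 208,999,230.69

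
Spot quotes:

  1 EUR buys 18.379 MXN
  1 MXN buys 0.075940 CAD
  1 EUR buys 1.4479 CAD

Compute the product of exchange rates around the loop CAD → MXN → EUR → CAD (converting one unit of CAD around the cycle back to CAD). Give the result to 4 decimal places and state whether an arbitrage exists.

1.0374 (arbitrage exists)

Around CAD → MXN → EUR → CAD: 1 ÷ 0.075940 ÷ 18.379 × 1.4479 = 1.037400
Product > 1; profitable direction is CAD → MXN → EUR → CAD.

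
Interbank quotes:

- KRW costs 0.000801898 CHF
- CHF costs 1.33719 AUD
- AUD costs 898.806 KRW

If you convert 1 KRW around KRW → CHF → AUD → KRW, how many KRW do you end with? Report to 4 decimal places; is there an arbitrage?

0.9638 (arbitrage exists)

Around KRW → CHF → AUD → KRW: 1 × 0.000801898 × 1.33719 × 898.806 = 0.963781
Product < 1; profitable direction is KRW → AUD → CHF → KRW.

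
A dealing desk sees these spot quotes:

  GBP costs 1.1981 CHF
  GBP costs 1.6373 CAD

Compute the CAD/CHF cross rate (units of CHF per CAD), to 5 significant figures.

1 CAD ÷ 1.6373 = 0.610762 GBP
0.610762 GBP × 1.1981 = 0.731753 CHF

CAD/CHF = 0.73175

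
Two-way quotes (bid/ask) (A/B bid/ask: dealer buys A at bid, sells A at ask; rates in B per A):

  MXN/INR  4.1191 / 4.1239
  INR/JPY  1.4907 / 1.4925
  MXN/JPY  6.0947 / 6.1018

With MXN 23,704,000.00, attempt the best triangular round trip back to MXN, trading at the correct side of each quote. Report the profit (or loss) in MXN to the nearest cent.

Best loop MXN → INR → JPY → MXN:
MXN 23,704,000.00 × 4.1191 (sell MXN at bid) = INR 97,639,146.40
INR 97,639,146.40 × 1.4907 (sell INR at bid) = JPY 145,550,676
JPY 145,550,676 ÷ 6.1018 (buy MXN at ask) = MXN 23,853,727.68

Net profit: MXN 149,727.68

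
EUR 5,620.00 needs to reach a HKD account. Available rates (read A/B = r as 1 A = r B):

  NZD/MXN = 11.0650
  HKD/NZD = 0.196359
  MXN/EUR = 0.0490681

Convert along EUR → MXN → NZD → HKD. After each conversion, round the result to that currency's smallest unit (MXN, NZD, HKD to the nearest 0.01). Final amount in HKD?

EUR 5,620.00 ÷ 0.0490681 = MXN 114,534.70
MXN 114,534.70 ÷ 11.0650 = NZD 10,351.08
NZD 10,351.08 ÷ 0.196359 = HKD 52,715.08

HKD 52,715.08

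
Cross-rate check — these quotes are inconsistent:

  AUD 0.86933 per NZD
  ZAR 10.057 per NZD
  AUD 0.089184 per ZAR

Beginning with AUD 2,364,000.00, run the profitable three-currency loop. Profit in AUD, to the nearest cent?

Profitable loop is AUD → NZD → ZAR → AUD:
AUD 2,364,000.00 ÷ 0.86933 = NZD 2,719,335.58
NZD 2,719,335.58 × 10.057 = ZAR 27,348,357.93
ZAR 27,348,357.93 × 0.089184 = AUD 2,439,035.95
Profit = AUD 2,439,035.95 − AUD 2,364,000.00

Profit: AUD 75,035.95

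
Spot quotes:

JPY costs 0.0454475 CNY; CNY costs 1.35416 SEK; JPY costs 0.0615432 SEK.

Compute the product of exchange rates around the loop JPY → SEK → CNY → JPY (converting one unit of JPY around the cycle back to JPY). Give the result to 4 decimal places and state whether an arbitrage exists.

1.0000 (no arbitrage)

Around JPY → SEK → CNY → JPY: 1 × 0.0615432 ÷ 1.35416 ÷ 0.0454475 = 1.000000
Product ≈ 1 (deviation 0.000%, within rounding noise).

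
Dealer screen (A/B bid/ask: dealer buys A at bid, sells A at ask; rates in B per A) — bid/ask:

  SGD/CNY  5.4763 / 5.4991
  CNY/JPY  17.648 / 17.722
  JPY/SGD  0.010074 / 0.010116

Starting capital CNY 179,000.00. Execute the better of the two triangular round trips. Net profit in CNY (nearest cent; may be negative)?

Net profit: CNY 2,568.23

Best loop CNY → SGD → JPY → CNY:
CNY 179,000.00 ÷ 5.4991 (buy SGD at ask) = SGD 32,550.78
SGD 32,550.78 ÷ 0.010116 (buy JPY at ask) = JPY 3,217,752
JPY 3,217,752 ÷ 17.722 (buy CNY at ask) = CNY 181,568.23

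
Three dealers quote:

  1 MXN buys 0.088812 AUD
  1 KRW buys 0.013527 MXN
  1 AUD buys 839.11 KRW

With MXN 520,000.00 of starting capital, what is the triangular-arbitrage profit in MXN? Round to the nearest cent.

Profitable loop is MXN → AUD → KRW → MXN:
MXN 520,000.00 × 0.088812 = AUD 46,182.24
AUD 46,182.24 × 839.11 = KRW 38,751,979
KRW 38,751,979 × 0.013527 = MXN 524,198.03
Profit = MXN 524,198.03 − MXN 520,000.00

Profit: MXN 4,198.03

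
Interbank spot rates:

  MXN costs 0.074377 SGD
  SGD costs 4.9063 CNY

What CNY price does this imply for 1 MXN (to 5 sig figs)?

MXN/CNY = 0.36492

1 MXN × 0.074377 = 0.074377 SGD
0.074377 SGD × 4.9063 = 0.364916 CNY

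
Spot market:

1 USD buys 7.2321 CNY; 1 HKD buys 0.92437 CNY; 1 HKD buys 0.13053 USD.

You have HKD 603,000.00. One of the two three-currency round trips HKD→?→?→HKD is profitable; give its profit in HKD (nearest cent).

Profitable loop is HKD → USD → CNY → HKD:
HKD 603,000.00 × 0.13053 = USD 78,709.59
USD 78,709.59 × 7.2321 = CNY 569,235.63
CNY 569,235.63 ÷ 0.92437 = HKD 615,809.28
Profit = HKD 615,809.28 − HKD 603,000.00

Profit: HKD 12,809.28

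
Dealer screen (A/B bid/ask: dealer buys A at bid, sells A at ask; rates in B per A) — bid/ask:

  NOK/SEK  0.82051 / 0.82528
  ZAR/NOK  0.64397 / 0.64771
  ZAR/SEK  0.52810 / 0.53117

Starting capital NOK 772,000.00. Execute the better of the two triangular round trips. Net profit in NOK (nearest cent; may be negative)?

Best loop NOK → SEK → ZAR → NOK:
NOK 772,000.00 × 0.82051 (sell NOK at bid) = SEK 633,433.72
SEK 633,433.72 ÷ 0.53117 (buy ZAR at ask) = ZAR 1,192,525.41
ZAR 1,192,525.41 × 0.64397 (sell ZAR at bid) = NOK 767,950.59

Net result: NOK -4,049.41 (no profitable arbitrage after spreads)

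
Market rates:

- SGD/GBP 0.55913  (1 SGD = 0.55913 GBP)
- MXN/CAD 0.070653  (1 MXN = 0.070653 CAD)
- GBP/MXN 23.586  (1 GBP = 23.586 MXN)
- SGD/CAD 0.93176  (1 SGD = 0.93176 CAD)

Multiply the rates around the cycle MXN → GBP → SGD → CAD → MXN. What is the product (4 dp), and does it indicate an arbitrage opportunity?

Around MXN → GBP → SGD → CAD → MXN: 1 ÷ 23.586 ÷ 0.55913 × 0.93176 ÷ 0.070653 = 1.000015
Product ≈ 1 (deviation 0.001%, within rounding noise).

1.0000 (no arbitrage)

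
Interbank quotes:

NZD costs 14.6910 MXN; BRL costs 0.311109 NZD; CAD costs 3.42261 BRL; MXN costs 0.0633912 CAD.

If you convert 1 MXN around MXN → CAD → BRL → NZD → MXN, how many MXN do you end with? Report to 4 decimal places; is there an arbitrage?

0.9916 (arbitrage exists)

Around MXN → CAD → BRL → NZD → MXN: 1 × 0.0633912 × 3.42261 × 0.311109 × 14.6910 = 0.991632
Product < 1; profitable direction is MXN → NZD → BRL → CAD → MXN.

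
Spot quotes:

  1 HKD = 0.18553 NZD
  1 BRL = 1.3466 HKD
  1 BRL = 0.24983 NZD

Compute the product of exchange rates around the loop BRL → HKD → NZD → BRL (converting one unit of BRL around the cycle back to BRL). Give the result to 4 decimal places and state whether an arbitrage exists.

1.0000 (no arbitrage)

Around BRL → HKD → NZD → BRL: 1 × 1.3466 × 0.18553 ÷ 0.24983 = 1.000019
Product ≈ 1 (deviation 0.002%, within rounding noise).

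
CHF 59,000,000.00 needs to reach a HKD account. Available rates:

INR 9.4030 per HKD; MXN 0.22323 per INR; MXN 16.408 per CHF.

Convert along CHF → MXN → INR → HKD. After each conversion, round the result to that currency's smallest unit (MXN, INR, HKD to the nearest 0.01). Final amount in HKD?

HKD 461,199,325.68

CHF 59,000,000.00 × 16.408 = MXN 968,072,000.00
MXN 968,072,000.00 ÷ 0.22323 = INR 4,336,657,259.33
INR 4,336,657,259.33 ÷ 9.4030 = HKD 461,199,325.68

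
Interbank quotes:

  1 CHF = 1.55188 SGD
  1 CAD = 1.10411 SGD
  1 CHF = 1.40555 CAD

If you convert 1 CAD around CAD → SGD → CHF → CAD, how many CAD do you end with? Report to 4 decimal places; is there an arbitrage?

1.0000 (no arbitrage)

Around CAD → SGD → CHF → CAD: 1 × 1.10411 ÷ 1.55188 × 1.40555 = 1.000001
Product ≈ 1 (deviation 0.000%, within rounding noise).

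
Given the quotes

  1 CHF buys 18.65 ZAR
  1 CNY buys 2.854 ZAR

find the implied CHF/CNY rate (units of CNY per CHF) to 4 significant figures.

1 CHF × 18.65 = 18.65 ZAR
18.65 ZAR ÷ 2.854 = 6.53469 CNY

CHF/CNY = 6.535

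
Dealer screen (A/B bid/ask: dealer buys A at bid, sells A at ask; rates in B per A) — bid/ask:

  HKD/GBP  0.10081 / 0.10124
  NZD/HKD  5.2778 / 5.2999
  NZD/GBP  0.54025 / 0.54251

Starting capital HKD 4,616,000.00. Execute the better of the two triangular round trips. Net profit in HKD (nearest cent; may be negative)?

Net profit: HKD 31,728.64

Best loop HKD → NZD → GBP → HKD:
HKD 4,616,000.00 ÷ 5.2999 (buy NZD at ask) = NZD 870,959.83
NZD 870,959.83 × 0.54025 (sell NZD at bid) = GBP 470,536.05
GBP 470,536.05 ÷ 0.10124 (buy HKD at ask) = HKD 4,647,728.64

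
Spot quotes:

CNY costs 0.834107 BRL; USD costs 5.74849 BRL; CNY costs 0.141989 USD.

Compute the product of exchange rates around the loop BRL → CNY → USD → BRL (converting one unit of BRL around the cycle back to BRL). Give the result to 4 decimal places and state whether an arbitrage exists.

0.9786 (arbitrage exists)

Around BRL → CNY → USD → BRL: 1 ÷ 0.834107 × 0.141989 × 5.74849 = 0.978558
Product < 1; profitable direction is BRL → USD → CNY → BRL.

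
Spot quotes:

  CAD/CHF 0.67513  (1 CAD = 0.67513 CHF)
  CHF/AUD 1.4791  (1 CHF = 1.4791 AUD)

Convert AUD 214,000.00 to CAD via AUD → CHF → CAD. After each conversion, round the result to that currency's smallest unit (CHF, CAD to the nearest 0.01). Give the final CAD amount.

AUD 214,000.00 ÷ 1.4791 = CHF 144,682.58
CHF 144,682.58 ÷ 0.67513 = CAD 214,303.29

CAD 214,303.29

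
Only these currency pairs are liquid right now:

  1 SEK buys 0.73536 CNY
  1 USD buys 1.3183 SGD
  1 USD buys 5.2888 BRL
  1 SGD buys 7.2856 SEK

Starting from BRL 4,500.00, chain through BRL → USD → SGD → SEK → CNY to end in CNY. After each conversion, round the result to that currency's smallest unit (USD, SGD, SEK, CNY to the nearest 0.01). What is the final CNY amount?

CNY 6,009.44

BRL 4,500.00 ÷ 5.2888 = USD 850.85
USD 850.85 × 1.3183 = SGD 1,121.68
SGD 1,121.68 × 7.2856 = SEK 8,172.11
SEK 8,172.11 × 0.73536 = CNY 6,009.44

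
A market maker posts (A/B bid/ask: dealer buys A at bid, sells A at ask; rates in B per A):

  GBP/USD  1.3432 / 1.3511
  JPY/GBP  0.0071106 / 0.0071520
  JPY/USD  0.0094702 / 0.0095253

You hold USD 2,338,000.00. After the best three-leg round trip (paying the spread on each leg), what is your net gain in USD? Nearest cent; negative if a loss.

Best loop USD → JPY → GBP → USD:
USD 2,338,000.00 ÷ 0.0095253 (buy JPY at ask) = JPY 245,451,587
JPY 245,451,587 × 0.0071106 (sell JPY at bid) = GBP 1,745,308.05
GBP 1,745,308.05 × 1.3432 (sell GBP at bid) = USD 2,344,297.78

Net profit: USD 6,297.78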